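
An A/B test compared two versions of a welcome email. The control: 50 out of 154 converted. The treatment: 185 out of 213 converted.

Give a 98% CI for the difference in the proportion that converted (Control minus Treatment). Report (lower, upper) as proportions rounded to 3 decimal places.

(-0.647, -0.441)

First, p̂₁ = 50/154 = 0.3247; p̂₂ = 185/213 = 0.8685.
The two standard errors are √(0.3247×0.6753/154) = 0.03773 and √(0.8685×0.1315/213) = 0.02316.
Because the samples are independent, SE_diff = √(0.03773² + 0.02316²) = 0.04427.
Using z* = 2.326 for 98%, ME = 2.326 × 0.04427 = 0.10297.
p̂₁ − p̂₂ = -0.5438; interval -0.5438 ± 0.10297 gives (-0.647, -0.441).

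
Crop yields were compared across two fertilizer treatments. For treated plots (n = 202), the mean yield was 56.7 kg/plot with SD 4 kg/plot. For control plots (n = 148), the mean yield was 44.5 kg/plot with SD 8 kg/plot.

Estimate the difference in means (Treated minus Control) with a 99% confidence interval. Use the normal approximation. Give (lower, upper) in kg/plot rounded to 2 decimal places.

(10.36, 14.04)

SE₁ = s₁/√n₁ = 4/√202 = 0.2814; SE₂ = 8/√148 = 0.6576.
Independent samples, unequal variances: SE_diff = √(SE₁² + SE₂²) = √(0.07918596 + 0.43243776) = 0.7153.
z* = 2.576, so margin of error = 2.576 × 0.7153 = 1.8426.
Difference in means = 56.7 − 44.5 = 12.2000.
12.2000 ± 1.8426 → (10.36, 14.04).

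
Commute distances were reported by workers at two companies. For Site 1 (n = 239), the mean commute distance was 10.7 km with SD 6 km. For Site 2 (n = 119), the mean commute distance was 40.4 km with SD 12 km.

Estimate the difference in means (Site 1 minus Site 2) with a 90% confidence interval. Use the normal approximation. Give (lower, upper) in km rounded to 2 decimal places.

(-31.62, -27.78)

SE₁ = s₁/√n₁ = 6/√239 = 0.3881; SE₂ = 12/√119 = 1.1000.
Independent samples, unequal variances: SE_diff = √(SE₁² + SE₂²) = √(0.15062161 + 1.21) = 1.1665.
z* = 1.645, so margin of error = 1.645 × 1.1665 = 1.9189.
Difference in means = 10.7 − 40.4 = -29.7000.
-29.7000 ± 1.9189 → (-31.62, -27.78).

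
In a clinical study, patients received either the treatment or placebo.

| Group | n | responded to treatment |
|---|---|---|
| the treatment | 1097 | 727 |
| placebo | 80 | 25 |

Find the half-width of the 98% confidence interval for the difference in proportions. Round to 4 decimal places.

p̂₁ = 727/1097 = 0.6627 and p̂₂ = 25/80 = 0.3125.
SE₁ = √(p̂₁(1−p̂₁)/n₁) = √(0.6627·0.3373/1097) = 0.01427; SE₂ = √(0.3125·0.6875/80) = 0.05182.
Independent samples: SE of the difference = √(SE₁² + SE₂²) = √(0.0002036329 + 0.0026853124) = 0.05375.
z* for 98% confidence is 2.326, so the margin of error is 2.326 × 0.05375 = 0.12502.

0.1250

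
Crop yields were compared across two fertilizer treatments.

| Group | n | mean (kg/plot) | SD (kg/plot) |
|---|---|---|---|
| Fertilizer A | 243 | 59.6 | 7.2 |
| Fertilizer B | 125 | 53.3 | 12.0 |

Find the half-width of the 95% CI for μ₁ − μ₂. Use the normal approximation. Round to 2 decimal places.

Standard errors of each mean: 7.2/√243 = 0.4619 and 12.0/√125 = 1.0733.
SE(x̄₁ − x̄₂) = √(0.4619² + 1.0733²) = 1.1685 for independent samples with unequal variances.
With z* = 1.960, the margin is 1.960 × 1.1685 = 2.2903.

2.29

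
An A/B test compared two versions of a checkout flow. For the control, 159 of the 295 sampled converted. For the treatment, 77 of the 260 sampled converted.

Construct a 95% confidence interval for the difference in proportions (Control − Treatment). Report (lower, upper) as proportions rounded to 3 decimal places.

(0.163, 0.322)

p̂₁ = 159/295 = 0.5390 and p̂₂ = 77/260 = 0.2962.
SE₁ = √(p̂₁(1−p̂₁)/n₁) = √(0.5390·0.4610/295) = 0.02902; SE₂ = √(0.2962·0.7038/260) = 0.02832.
Independent samples: SE of the difference = √(SE₁² + SE₂²) = √(0.0008421604 + 0.0008020224) = 0.04055.
z* for 95% confidence is 1.960, so the margin of error is 1.960 × 0.04055 = 0.07948.
Point estimate p̂₁ − p̂₂ = 0.5390 − 0.2962 = 0.2428.
0.2428 ± 0.07948 → (0.163, 0.322).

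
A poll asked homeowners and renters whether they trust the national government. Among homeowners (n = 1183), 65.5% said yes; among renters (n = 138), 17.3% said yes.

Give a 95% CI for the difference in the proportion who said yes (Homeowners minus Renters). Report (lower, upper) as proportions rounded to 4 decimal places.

SE₁ = √(p̂₁(1−p̂₁)/n₁) = √(0.6550·0.3450/1183) = 0.01382; SE₂ = √(0.1730·0.8270/138) = 0.03220.
Independent samples: SE of the difference = √(SE₁² + SE₂²) = √(0.0001909924 + 0.00103684) = 0.03504.
z* for 95% confidence is 1.960, so the margin of error is 1.960 × 0.03504 = 0.06868.
Point estimate p̂₁ − p̂₂ = 0.6550 − 0.1730 = 0.4820.
0.4820 ± 0.06868 → (0.4133, 0.5507).

(0.4133, 0.5507)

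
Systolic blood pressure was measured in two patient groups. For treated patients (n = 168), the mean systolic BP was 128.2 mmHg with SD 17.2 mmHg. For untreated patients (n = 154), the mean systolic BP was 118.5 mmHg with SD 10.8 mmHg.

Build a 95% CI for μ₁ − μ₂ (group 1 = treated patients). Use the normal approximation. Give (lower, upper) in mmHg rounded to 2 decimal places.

(6.59, 12.81)

SE₁ = s₁/√n₁ = 17.2/√168 = 1.3270; SE₂ = 10.8/√154 = 0.8703.
Independent samples, unequal variances: SE_diff = √(SE₁² + SE₂²) = √(1.760929 + 0.75742209) = 1.5869.
z* = 1.960, so margin of error = 1.960 × 1.5869 = 3.1103.
Difference in means = 128.2 − 118.5 = 9.7000.
9.7000 ± 3.1103 → (6.59, 12.81).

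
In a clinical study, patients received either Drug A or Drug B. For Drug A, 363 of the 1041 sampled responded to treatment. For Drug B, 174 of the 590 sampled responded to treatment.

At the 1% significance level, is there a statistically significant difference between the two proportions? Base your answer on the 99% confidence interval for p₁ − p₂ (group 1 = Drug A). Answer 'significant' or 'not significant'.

p̂₁ = 363/1041 = 0.3487 and p̂₂ = 174/590 = 0.2949.
SE₁ = √(p̂₁(1−p̂₁)/n₁) = √(0.3487·0.6513/1041) = 0.01477; SE₂ = √(0.2949·0.7051/590) = 0.01877.
Independent samples: SE of the difference = √(SE₁² + SE₂²) = √(0.0002181529 + 0.0003523129) = 0.02388.
z* for 99% confidence is 2.576, so the margin of error is 2.576 × 0.02388 = 0.06151.
Point estimate p̂₁ − p̂₂ = 0.3487 − 0.2949 = 0.0538.
0.0538 ± 0.06151 → (-0.00771, 0.11531).
The interval (-0.00771, 0.11531) contains 0, so the difference is not significant.

not significant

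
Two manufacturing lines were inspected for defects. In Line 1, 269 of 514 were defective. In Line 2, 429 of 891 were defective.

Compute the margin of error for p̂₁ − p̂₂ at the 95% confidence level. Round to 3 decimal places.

0.054

First, p̂₁ = 269/514 = 0.5233; p̂₂ = 429/891 = 0.4815.
The two standard errors are √(0.5233×0.4767/514) = 0.02203 and √(0.4815×0.5185/891) = 0.01674.
Because the samples are independent, SE_diff = √(0.02203² + 0.01674²) = 0.02767.
Using z* = 1.960 for 95%, ME = 1.960 × 0.02767 = 0.05423.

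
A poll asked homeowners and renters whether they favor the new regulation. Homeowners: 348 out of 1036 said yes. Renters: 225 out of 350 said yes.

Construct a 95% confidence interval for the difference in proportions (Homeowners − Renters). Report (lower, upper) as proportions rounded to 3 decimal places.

Sample proportions: 348/1036 = 0.3359, 225/350 = 0.6429.
Each SE is √(p̂(1−p̂)/n): √(0.3359·0.6641/1036) = 0.01467 and √(0.6429·0.3571/350) = 0.02561.
SE(p̂₁ − p̂₂) = √(SE₁² + SE₂²) = √(0.0002152089 + 0.0006558721) = 0.02951, since the two samples are independent.
At 95% confidence z* = 1.960; margin = 1.960 × 0.02951 = 0.05784.
The difference is 0.3359 − 0.6429 = -0.3070, so the interval is -0.3070 ± 0.05784 = (-0.365, -0.249).

(-0.365, -0.249)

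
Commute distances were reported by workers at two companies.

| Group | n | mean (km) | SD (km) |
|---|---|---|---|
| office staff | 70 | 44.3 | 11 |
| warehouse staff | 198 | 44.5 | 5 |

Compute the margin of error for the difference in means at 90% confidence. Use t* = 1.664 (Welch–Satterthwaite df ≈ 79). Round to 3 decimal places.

2.266

SE₁ = s₁/√n₁ = 11/√70 = 1.3148; SE₂ = 5/√198 = 0.3553.
Independent samples, unequal variances: SE_diff = √(SE₁² + SE₂²) = √(1.72869904 + 0.12623809) = 1.3620.
t* = 1.664, so margin of error = 1.664 × 1.3620 = 2.2664.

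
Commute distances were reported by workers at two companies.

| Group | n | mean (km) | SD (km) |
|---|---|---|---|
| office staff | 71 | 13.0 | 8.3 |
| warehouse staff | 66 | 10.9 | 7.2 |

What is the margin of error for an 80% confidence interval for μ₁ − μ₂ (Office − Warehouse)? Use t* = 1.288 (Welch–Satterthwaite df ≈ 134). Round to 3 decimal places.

1.707

SE₁ = s₁/√n₁ = 8.3/√71 = 0.9850; SE₂ = 7.2/√66 = 0.8863.
Independent samples, unequal variances: SE_diff = √(SE₁² + SE₂²) = √(0.970225 + 0.78552769) = 1.3250.
t* = 1.288, so margin of error = 1.288 × 1.3250 = 1.7066.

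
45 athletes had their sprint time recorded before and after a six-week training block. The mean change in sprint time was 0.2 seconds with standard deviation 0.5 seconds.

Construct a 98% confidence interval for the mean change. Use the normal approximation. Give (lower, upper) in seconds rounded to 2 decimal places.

(0.03, 0.37)

This is a matched-pairs design, so SE = s_d/√n = 0.5/√45 = 0.0745.
Margin = 2.326 × 0.0745 = 0.1733; the interval is 0.2 ± 0.1733 = (0.03, 0.37).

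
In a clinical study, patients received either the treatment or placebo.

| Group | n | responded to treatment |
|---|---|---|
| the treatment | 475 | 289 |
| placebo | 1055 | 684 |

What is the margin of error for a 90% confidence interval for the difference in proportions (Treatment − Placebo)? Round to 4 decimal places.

Sample proportions: 289/475 = 0.6084, 684/1055 = 0.6483.
Each SE is √(p̂(1−p̂)/n): √(0.6084·0.3916/475) = 0.02240 and √(0.6483·0.3517/1055) = 0.01470.
SE(p̂₁ − p̂₂) = √(SE₁² + SE₂²) = √(0.00050176 + 0.00021609) = 0.02679, since the two samples are independent.
At 90% confidence z* = 1.645; margin = 1.645 × 0.02679 = 0.04407.

0.0441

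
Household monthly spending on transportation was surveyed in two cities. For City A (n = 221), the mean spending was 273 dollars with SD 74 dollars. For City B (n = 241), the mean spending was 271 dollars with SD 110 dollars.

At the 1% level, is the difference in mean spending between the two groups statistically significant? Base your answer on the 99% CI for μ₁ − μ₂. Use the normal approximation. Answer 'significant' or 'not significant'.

not significant

SE₁ = s₁/√n₁ = 74/√221 = 4.9778; SE₂ = 110/√241 = 7.0857.
Independent samples, unequal variances: SE_diff = √(SE₁² + SE₂²) = √(24.77849284 + 50.20714449) = 8.6594.
z* = 2.576, so margin of error = 2.576 × 8.6594 = 22.3066.
Difference in means = 273 − 271 = 2.0000.
2.0000 ± 22.3066 → (-20.3066, 24.3066).
The interval (-20.3066, 24.3066) contains 0, so the difference is not significant.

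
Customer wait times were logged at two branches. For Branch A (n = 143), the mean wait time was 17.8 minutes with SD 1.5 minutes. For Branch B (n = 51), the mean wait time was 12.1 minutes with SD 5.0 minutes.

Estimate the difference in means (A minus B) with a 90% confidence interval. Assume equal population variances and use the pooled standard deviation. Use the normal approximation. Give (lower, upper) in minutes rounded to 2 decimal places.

s_p = √[((n₁−1)s₁² + (n₂−1)s₂²)/(n₁+n₂−2)] = √[(142·1.5² + 50·5.0²)/192] = 2.8591.
SE = 2.8591·√(1/143 + 1/51) = 0.4663.
With z* = 1.645, margin = 1.645 × 0.4663 = 0.7671.
x̄₁ − x̄₂ = 17.8 − 12.1 = 5.7000; interval 5.7000 ± 0.7671 = (4.93, 6.47).

(4.93, 6.47)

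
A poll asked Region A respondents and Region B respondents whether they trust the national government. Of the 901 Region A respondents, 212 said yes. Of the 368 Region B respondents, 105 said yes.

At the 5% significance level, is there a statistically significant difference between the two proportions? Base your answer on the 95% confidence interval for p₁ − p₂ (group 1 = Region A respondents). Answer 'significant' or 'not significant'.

p̂₁ = 212/901 = 0.2353 and p̂₂ = 105/368 = 0.2853.
SE₁ = √(p̂₁(1−p̂₁)/n₁) = √(0.2353·0.7647/901) = 0.01413; SE₂ = √(0.2853·0.7147/368) = 0.02354.
Independent samples: SE of the difference = √(SE₁² + SE₂²) = √(0.0001996569 + 0.0005541316) = 0.02746.
z* for 95% confidence is 1.960, so the margin of error is 1.960 × 0.02746 = 0.05382.
Point estimate p̂₁ − p̂₂ = 0.2353 − 0.2853 = -0.0500.
-0.0500 ± 0.05382 → (-0.10382, 0.00382).
The interval (-0.10382, 0.00382) contains 0, so the difference is not significant.

not significant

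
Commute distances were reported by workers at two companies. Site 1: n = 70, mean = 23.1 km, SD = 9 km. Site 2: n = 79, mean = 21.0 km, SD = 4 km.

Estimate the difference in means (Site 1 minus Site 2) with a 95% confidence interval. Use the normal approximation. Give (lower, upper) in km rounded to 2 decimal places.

Per-group SEs: s₁/√n₁ = 9/√70 = 1.0757, s₂/√n₂ = 4/√79 = 0.4500.
Unpooled SE of the difference: √(1.15713049 + 0.2025) = 1.1660.
Margin of error = z* · SE = 1.960 × 1.1660 = 2.2854.
x̄₁ − x̄₂ = 23.1 − 21.0 = 2.1000.
CI: 2.1000 ± 2.2854 = (-0.19, 4.39).

(-0.19, 4.39)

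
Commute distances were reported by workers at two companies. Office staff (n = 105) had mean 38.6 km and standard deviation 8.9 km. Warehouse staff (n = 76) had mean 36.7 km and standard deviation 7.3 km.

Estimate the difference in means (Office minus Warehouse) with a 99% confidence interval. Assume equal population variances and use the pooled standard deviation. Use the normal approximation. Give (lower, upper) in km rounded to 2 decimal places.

(-1.31, 5.11)

s_p = √[((n₁−1)s₁² + (n₂−1)s₂²)/(n₁+n₂−2)] = √[(104·8.9² + 75·7.3²)/179] = 8.2674.
SE = 8.2674·√(1/105 + 1/76) = 1.2451.
With z* = 2.576, margin = 2.576 × 1.2451 = 3.2074.
x̄₁ − x̄₂ = 38.6 − 36.7 = 1.9000; interval 1.9000 ± 3.2074 = (-1.31, 5.11).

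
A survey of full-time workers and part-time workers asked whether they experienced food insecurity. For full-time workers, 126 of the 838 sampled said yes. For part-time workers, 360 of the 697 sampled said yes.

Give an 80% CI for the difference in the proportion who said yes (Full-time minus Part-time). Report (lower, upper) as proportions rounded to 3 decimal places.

(-0.395, -0.337)

Sample proportions: 126/838 = 0.1504, 360/697 = 0.5165.
Each SE is √(p̂(1−p̂)/n): √(0.1504·0.8496/838) = 0.01235 and √(0.5165·0.4835/697) = 0.01893.
SE(p̂₁ − p̂₂) = √(SE₁² + SE₂²) = √(0.0001525225 + 0.0003583449) = 0.02260, since the two samples are independent.
At 80% confidence z* = 1.282; margin = 1.282 × 0.02260 = 0.02897.
The difference is 0.1504 − 0.5165 = -0.3661, so the interval is -0.3661 ± 0.02897 = (-0.395, -0.337).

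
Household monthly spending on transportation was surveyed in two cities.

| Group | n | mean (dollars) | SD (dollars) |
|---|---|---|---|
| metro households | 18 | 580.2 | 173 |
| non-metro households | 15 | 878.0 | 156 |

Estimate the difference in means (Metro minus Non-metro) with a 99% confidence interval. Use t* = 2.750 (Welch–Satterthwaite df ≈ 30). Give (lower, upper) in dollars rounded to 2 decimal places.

Per-group SEs: s₁/√n₁ = 173/√18 = 40.7765, s₂/√n₂ = 156/√15 = 40.2790.
Unpooled SE of the difference: √(1662.72295225 + 1622.397841) = 57.3160.
Margin of error = t* · SE = 2.750 × 57.3160 = 157.6190.
x̄₁ − x̄₂ = 580.2 − 878.0 = -297.8000.
CI: -297.8000 ± 157.6190 = (-455.42, -140.18).

(-455.42, -140.18)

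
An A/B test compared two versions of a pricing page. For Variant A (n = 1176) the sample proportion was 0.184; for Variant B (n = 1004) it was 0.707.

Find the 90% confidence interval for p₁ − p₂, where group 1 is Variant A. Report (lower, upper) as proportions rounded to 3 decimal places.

(-0.553, -0.493)

SE₁ = √(p̂₁(1−p̂₁)/n₁) = √(0.1840·0.8160/1176) = 0.01130; SE₂ = √(0.7070·0.2930/1004) = 0.01436.
Independent samples: SE of the difference = √(SE₁² + SE₂²) = √(0.00012769 + 0.0002062096) = 0.01827.
z* for 90% confidence is 1.645, so the margin of error is 1.645 × 0.01827 = 0.03005.
Point estimate p̂₁ − p̂₂ = 0.1840 − 0.7070 = -0.5230.
-0.5230 ± 0.03005 → (-0.553, -0.493).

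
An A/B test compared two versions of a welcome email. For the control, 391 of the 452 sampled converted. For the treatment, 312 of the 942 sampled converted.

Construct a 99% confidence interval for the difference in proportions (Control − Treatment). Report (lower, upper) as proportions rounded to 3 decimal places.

Sample proportions: 391/452 = 0.8650, 312/942 = 0.3312.
Each SE is √(p̂(1−p̂)/n): √(0.8650·0.1350/452) = 0.01607 and √(0.3312·0.6688/942) = 0.01533.
SE(p̂₁ − p̂₂) = √(SE₁² + SE₂²) = √(0.0002582449 + 0.0002350089) = 0.02221, since the two samples are independent.
At 99% confidence z* = 2.576; margin = 2.576 × 0.02221 = 0.05721.
The difference is 0.8650 − 0.3312 = 0.5338, so the interval is 0.5338 ± 0.05721 = (0.477, 0.591).

(0.477, 0.591)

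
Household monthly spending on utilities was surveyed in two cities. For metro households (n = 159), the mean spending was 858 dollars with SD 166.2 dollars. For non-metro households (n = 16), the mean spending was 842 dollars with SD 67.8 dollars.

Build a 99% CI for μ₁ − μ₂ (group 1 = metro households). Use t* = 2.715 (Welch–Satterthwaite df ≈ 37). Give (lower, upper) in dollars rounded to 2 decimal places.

Per-group SEs: s₁/√n₁ = 166.2/√159 = 13.1805, s₂/√n₂ = 67.8/√16 = 16.9500.
Unpooled SE of the difference: √(173.72558025 + 287.3025) = 21.4716.
Margin of error = t* · SE = 2.715 × 21.4716 = 58.2954.
x̄₁ − x̄₂ = 858 − 842 = 16.0000.
CI: 16.0000 ± 58.2954 = (-42.30, 74.30).

(-42.30, 74.30)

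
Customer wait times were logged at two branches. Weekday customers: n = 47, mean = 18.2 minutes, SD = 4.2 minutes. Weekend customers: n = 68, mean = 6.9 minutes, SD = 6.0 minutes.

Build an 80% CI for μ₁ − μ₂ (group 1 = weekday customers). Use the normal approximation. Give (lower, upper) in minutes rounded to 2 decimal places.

(10.08, 12.52)

SE₁ = s₁/√n₁ = 4.2/√47 = 0.6126; SE₂ = 6.0/√68 = 0.7276.
Independent samples, unequal variances: SE_diff = √(SE₁² + SE₂²) = √(0.37527876 + 0.52940176) = 0.9511.
z* = 1.282, so margin of error = 1.282 × 0.9511 = 1.2193.
Difference in means = 18.2 − 6.9 = 11.3000.
11.3000 ± 1.2193 → (10.08, 12.52).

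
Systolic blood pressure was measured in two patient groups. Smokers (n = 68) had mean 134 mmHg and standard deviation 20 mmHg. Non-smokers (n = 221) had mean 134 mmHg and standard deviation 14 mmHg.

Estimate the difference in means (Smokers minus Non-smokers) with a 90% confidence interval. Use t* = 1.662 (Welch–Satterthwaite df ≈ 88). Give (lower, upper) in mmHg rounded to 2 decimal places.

Per-group SEs: s₁/√n₁ = 20/√68 = 2.4254, s₂/√n₂ = 14/√221 = 0.9417.
Unpooled SE of the difference: √(5.88256516 + 0.88679889) = 2.6018.
Margin of error = t* · SE = 1.662 × 2.6018 = 4.3242.
x̄₁ − x̄₂ = 134 − 134 = 0.0000.
CI: 0.0000 ± 4.3242 = (-4.32, 4.32).

(-4.32, 4.32)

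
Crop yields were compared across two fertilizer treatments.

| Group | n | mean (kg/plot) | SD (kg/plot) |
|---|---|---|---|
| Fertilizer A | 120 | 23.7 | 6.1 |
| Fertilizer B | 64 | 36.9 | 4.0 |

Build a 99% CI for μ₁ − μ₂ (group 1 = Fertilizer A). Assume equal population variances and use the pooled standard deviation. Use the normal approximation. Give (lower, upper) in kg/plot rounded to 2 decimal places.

(-15.38, -11.02)

Pooled variance s_p² = [119·6.1² + 63·4.0²] / (120+64−2) = 29.8681, so s_p = 5.4652.
SE_diff = s_p·√(1/n₁ + 1/n₂) = 5.4652·√(1/120 + 1/64) = 0.8459.
z* = 2.576; margin = 2.576 × 0.8459 = 2.1790.
Difference = 23.7 − 36.9 = -13.2000.
-13.2000 ± 2.1790 → (-15.38, -11.02).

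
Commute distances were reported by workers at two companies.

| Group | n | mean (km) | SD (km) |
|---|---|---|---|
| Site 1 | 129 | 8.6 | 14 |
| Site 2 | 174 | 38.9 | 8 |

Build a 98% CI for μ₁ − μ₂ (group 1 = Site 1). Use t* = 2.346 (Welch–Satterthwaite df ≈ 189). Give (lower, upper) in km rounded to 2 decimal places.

(-33.52, -27.08)

Per-group SEs: s₁/√n₁ = 14/√129 = 1.2326, s₂/√n₂ = 8/√174 = 0.6065.
Unpooled SE of the difference: √(1.51930276 + 0.36784225) = 1.3737.
Margin of error = t* · SE = 2.346 × 1.3737 = 3.2227.
x̄₁ − x̄₂ = 8.6 − 38.9 = -30.3000.
CI: -30.3000 ± 3.2227 = (-33.52, -27.08).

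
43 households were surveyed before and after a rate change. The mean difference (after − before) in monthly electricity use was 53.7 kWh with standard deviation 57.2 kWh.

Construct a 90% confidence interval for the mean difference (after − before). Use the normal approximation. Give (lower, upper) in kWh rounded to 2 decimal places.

(39.35, 68.05)

This is a matched-pairs design, so SE = s_d/√n = 57.2/√43 = 8.7229.
Margin = 1.645 × 8.7229 = 14.3492; the interval is 53.7 ± 14.3492 = (39.35, 68.05).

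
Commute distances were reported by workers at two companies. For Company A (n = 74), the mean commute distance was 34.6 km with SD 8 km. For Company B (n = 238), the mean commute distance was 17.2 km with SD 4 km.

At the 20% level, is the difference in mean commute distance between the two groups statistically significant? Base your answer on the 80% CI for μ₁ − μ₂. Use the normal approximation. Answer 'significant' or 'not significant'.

SE₁ = s₁/√n₁ = 8/√74 = 0.9300; SE₂ = 4/√238 = 0.2593.
Independent samples, unequal variances: SE_diff = √(SE₁² + SE₂²) = √(0.8649 + 0.06723649) = 0.9655.
z* = 1.282, so margin of error = 1.282 × 0.9655 = 1.2378.
Difference in means = 34.6 − 17.2 = 17.4000.
17.4000 ± 1.2378 → (16.1622, 18.6378).
The interval (16.1622, 18.6378) does not contain 0, so the difference is significant.

significant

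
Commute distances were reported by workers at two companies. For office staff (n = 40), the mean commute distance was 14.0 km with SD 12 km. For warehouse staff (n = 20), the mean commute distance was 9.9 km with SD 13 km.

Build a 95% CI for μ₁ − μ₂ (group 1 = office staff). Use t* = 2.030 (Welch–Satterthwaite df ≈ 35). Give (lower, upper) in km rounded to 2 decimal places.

(-2.95, 11.15)

SE₁ = s₁/√n₁ = 12/√40 = 1.8974; SE₂ = 13/√20 = 2.9069.
Independent samples, unequal variances: SE_diff = √(SE₁² + SE₂²) = √(3.60012676 + 8.45006761) = 3.4713.
t* = 2.030, so margin of error = 2.030 × 3.4713 = 7.0467.
Difference in means = 14.0 − 9.9 = 4.1000.
4.1000 ± 7.0467 → (-2.95, 11.15).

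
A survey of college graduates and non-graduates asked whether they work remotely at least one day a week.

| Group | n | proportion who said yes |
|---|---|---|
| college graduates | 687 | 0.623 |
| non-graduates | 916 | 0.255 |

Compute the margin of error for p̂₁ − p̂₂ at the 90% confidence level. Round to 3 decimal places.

0.039

SE₁ = √(p̂₁(1−p̂₁)/n₁) = √(0.6230·0.3770/687) = 0.01849; SE₂ = √(0.2550·0.7450/916) = 0.01440.
Independent samples: SE of the difference = √(SE₁² + SE₂²) = √(0.0003418801 + 0.00020736) = 0.02344.
z* for 90% confidence is 1.645, so the margin of error is 1.645 × 0.02344 = 0.03856.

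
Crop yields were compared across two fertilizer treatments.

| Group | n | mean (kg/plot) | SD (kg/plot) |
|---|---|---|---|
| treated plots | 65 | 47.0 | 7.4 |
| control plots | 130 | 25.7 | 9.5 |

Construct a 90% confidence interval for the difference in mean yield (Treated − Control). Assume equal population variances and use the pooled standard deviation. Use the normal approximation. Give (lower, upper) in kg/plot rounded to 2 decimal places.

s_p = √[((n₁−1)s₁² + (n₂−1)s₂²)/(n₁+n₂−2)] = √[(64·7.4² + 129·9.5²)/193] = 8.8590.
SE = 8.8590·√(1/65 + 1/130) = 1.3458.
With z* = 1.645, margin = 1.645 × 1.3458 = 2.2138.
x̄₁ − x̄₂ = 47.0 − 25.7 = 21.3000; interval 21.3000 ± 2.2138 = (19.09, 23.51).

(19.09, 23.51)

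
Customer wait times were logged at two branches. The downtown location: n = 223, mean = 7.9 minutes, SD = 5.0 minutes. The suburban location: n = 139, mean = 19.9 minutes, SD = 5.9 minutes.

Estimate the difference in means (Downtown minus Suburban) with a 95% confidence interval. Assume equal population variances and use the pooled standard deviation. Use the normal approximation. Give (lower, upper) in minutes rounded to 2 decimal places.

(-13.14, -10.86)

Pooled variance s_p² = [222·5.0² + 138·5.9²] / (223+139−2) = 28.7605, so s_p = 5.3629.
SE_diff = s_p·√(1/n₁ + 1/n₂) = 5.3629·√(1/223 + 1/139) = 0.5796.
z* = 1.960; margin = 1.960 × 0.5796 = 1.1360.
Difference = 7.9 − 19.9 = -12.0000.
-12.0000 ± 1.1360 → (-13.14, -10.86).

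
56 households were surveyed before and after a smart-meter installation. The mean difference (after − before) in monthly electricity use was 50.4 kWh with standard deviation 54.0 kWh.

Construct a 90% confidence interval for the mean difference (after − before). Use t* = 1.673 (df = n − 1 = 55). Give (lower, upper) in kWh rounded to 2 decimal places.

(38.33, 62.47)

Paired design: SE = s_d/√n = 54.0/√56 = 7.2161.
t* = 1.673; margin of error = 1.673 × 7.2161 = 12.0725.
50.4 ± 12.0725 → (38.33, 62.47).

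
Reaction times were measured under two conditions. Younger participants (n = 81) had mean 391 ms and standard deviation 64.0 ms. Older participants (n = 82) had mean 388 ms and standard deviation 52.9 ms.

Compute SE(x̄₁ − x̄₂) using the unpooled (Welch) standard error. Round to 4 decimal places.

Standard errors of each mean: 64.0/√81 = 7.1111 and 52.9/√82 = 5.8418.
SE(x̄₁ − x̄₂) = √(7.1111² + 5.8418²) = 9.2030 for independent samples with unequal variances.

9.2030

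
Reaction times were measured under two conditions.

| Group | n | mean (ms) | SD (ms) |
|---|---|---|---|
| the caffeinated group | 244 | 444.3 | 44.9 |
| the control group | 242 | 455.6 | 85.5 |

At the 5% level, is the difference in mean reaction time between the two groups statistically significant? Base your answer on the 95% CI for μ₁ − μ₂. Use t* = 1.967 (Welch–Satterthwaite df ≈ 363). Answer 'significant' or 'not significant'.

Per-group SEs: s₁/√n₁ = 44.9/√244 = 2.8744, s₂/√n₂ = 85.5/√242 = 5.4961.
Unpooled SE of the difference: √(8.26217536 + 30.20711521) = 6.2024.
Margin of error = t* · SE = 1.967 × 6.2024 = 12.2001.
x̄₁ − x̄₂ = 444.3 − 455.6 = -11.3000.
CI: -11.3000 ± 12.2001 = (-23.5001, 0.9001).
The interval (-23.5001, 0.9001) contains 0, so the difference is not significant.

not significant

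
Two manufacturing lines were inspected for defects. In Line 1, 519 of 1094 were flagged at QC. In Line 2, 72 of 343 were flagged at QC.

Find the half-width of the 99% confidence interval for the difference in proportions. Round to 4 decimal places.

First, p̂₁ = 519/1094 = 0.4744; p̂₂ = 72/343 = 0.2099.
The two standard errors are √(0.4744×0.5256/1094) = 0.01510 and √(0.2099×0.7901/343) = 0.02199.
Because the samples are independent, SE_diff = √(0.01510² + 0.02199²) = 0.02668.
Using z* = 2.576 for 99%, ME = 2.576 × 0.02668 = 0.06873.

0.0687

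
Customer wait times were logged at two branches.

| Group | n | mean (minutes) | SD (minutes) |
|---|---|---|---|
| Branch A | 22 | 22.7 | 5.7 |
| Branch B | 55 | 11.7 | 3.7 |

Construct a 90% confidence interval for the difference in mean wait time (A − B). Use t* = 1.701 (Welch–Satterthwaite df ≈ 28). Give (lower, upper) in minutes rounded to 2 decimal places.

Standard errors of each mean: 5.7/√22 = 1.2152 and 3.7/√55 = 0.4989.
SE(x̄₁ − x̄₂) = √(1.2152² + 0.4989²) = 1.3136 for independent samples with unequal variances.
With t* = 1.701, the margin is 1.701 × 1.3136 = 2.2344.
x̄₁ − x̄₂ = 22.7 − 11.7 = 11.0000; the interval is 11.0000 ± 2.2344 = (8.77, 13.23).

(8.77, 13.23)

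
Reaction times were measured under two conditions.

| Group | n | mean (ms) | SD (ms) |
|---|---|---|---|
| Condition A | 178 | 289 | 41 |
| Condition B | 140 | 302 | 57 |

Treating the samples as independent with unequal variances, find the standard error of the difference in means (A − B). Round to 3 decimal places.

5.714

Per-group SEs: s₁/√n₁ = 41/√178 = 3.0731, s₂/√n₂ = 57/√140 = 4.8174.
Unpooled SE of the difference: √(9.44394361 + 23.20734276) = 5.7141.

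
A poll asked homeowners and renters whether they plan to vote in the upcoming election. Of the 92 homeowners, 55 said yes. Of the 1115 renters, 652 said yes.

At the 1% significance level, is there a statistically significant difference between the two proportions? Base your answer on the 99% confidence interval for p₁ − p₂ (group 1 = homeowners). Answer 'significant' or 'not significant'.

First, p̂₁ = 55/92 = 0.5978; p̂₂ = 652/1115 = 0.5848.
The two standard errors are √(0.5978×0.4022/92) = 0.05112 and √(0.5848×0.4152/1115) = 0.01476.
Because the samples are independent, SE_diff = √(0.05112² + 0.01476²) = 0.05321.
Using z* = 2.576 for 99%, ME = 2.576 × 0.05321 = 0.13707.
p̂₁ − p̂₂ = 0.0130; interval 0.0130 ± 0.13707 gives (-0.12407, 0.15007).
The interval (-0.12407, 0.15007) contains 0, so the difference is not significant.

not significant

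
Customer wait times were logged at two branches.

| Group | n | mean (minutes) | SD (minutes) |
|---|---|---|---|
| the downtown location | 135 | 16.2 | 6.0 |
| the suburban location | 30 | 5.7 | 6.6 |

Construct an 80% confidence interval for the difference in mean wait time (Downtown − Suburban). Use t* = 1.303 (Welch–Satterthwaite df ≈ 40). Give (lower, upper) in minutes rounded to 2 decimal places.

SE₁ = s₁/√n₁ = 6.0/√135 = 0.5164; SE₂ = 6.6/√30 = 1.2050.
Independent samples, unequal variances: SE_diff = √(SE₁² + SE₂²) = √(0.26666896 + 1.452025) = 1.3110.
t* = 1.303, so margin of error = 1.303 × 1.3110 = 1.7082.
Difference in means = 16.2 − 5.7 = 10.5000.
10.5000 ± 1.7082 → (8.79, 12.21).

(8.79, 12.21)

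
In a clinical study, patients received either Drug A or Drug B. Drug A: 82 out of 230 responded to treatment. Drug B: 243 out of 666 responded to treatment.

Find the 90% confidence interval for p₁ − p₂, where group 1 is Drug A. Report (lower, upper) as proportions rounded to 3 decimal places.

First, p̂₁ = 82/230 = 0.3565; p̂₂ = 243/666 = 0.3649.
The two standard errors are √(0.3565×0.6435/230) = 0.03158 and √(0.3649×0.6351/666) = 0.01865.
Because the samples are independent, SE_diff = √(0.03158² + 0.01865²) = 0.03668.
Using z* = 1.645 for 90%, ME = 1.645 × 0.03668 = 0.06034.
p̂₁ − p̂₂ = -0.0084; interval -0.0084 ± 0.06034 gives (-0.069, 0.052).

(-0.069, 0.052)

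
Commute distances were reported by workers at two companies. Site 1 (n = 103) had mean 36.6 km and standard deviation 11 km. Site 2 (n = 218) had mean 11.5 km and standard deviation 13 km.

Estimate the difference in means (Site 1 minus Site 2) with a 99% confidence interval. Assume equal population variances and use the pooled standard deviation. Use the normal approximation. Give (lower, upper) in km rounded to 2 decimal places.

s_p = √[((n₁−1)s₁² + (n₂−1)s₂²)/(n₁+n₂−2)] = √[(102·11² + 217·13²)/319] = 12.3956.
SE = 12.3956·√(1/103 + 1/218) = 1.4821.
With z* = 2.576, margin = 2.576 × 1.4821 = 3.8179.
x̄₁ − x̄₂ = 36.6 − 11.5 = 25.1000; interval 25.1000 ± 3.8179 = (21.28, 28.92).

(21.28, 28.92)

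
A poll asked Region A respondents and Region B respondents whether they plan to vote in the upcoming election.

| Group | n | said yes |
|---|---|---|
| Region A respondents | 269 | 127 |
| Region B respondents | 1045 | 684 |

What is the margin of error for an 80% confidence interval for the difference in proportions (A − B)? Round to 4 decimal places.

First, p̂₁ = 127/269 = 0.4721; p̂₂ = 684/1045 = 0.6545.
The two standard errors are √(0.4721×0.5279/269) = 0.03044 and √(0.6545×0.3455/1045) = 0.01471.
Because the samples are independent, SE_diff = √(0.03044² + 0.01471²) = 0.03381.
Using z* = 1.282 for 80%, ME = 1.282 × 0.03381 = 0.04334.

0.0433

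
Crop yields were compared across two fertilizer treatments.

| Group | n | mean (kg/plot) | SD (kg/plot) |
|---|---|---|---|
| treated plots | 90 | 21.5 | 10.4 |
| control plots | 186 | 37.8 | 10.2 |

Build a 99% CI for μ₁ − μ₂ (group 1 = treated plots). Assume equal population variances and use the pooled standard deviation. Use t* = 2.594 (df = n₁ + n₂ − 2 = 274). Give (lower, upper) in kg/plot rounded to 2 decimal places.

s_p = √[((n₁−1)s₁² + (n₂−1)s₂²)/(n₁+n₂−2)] = √[(89·10.4² + 185·10.2²)/274] = 10.2654.
SE = 10.2654·√(1/90 + 1/186) = 1.3181.
With t* = 2.594, margin = 2.594 × 1.3181 = 3.4192.
x̄₁ − x̄₂ = 21.5 − 37.8 = -16.3000; interval -16.3000 ± 3.4192 = (-19.72, -12.88).

(-19.72, -12.88)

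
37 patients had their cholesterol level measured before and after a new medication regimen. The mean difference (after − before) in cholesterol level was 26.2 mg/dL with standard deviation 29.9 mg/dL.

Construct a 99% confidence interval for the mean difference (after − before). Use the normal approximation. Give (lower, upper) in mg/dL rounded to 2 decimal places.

(13.54, 38.86)

Paired design: SE = s_d/√n = 29.9/√37 = 4.9155.
z* = 2.576; margin of error = 2.576 × 4.9155 = 12.6623.
26.2 ± 12.6623 → (13.54, 38.86).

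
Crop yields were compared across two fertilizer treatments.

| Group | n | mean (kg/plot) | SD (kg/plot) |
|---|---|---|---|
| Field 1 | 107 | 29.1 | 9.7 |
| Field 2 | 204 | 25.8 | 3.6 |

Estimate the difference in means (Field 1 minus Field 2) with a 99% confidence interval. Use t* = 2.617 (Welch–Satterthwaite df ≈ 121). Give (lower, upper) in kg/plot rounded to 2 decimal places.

Per-group SEs: s₁/√n₁ = 9.7/√107 = 0.9377, s₂/√n₂ = 3.6/√204 = 0.2521.
Unpooled SE of the difference: √(0.87928129 + 0.06355441) = 0.9710.
Margin of error = t* · SE = 2.617 × 0.9710 = 2.5411.
x̄₁ − x̄₂ = 29.1 − 25.8 = 3.3000.
CI: 3.3000 ± 2.5411 = (0.76, 5.84).

(0.76, 5.84)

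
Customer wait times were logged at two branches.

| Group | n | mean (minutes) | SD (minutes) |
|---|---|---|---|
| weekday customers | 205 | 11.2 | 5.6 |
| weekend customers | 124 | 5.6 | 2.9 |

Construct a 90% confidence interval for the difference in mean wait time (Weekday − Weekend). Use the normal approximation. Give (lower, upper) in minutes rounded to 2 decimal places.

Standard errors of each mean: 5.6/√205 = 0.3911 and 2.9/√124 = 0.2604.
SE(x̄₁ − x̄₂) = √(0.3911² + 0.2604²) = 0.4699 for independent samples with unequal variances.
With z* = 1.645, the margin is 1.645 × 0.4699 = 0.7730.
x̄₁ − x̄₂ = 11.2 − 5.6 = 5.6000; the interval is 5.6000 ± 0.7730 = (4.83, 6.37).

(4.83, 6.37)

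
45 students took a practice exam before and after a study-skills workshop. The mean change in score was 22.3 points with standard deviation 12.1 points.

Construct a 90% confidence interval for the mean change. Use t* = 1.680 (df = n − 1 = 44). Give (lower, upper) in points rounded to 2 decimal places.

(19.27, 25.33)

Paired design: SE = s_d/√n = 12.1/√45 = 1.8038.
t* = 1.680; margin of error = 1.680 × 1.8038 = 3.0304.
22.3 ± 3.0304 → (19.27, 25.33).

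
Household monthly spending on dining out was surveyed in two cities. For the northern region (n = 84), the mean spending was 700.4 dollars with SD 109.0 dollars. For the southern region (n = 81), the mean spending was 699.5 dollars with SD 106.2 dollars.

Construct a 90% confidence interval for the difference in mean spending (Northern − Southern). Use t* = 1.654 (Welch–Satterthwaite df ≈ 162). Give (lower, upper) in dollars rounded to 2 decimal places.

(-26.81, 28.61)

Per-group SEs: s₁/√n₁ = 109.0/√84 = 11.8929, s₂/√n₂ = 106.2/√81 = 11.8000.
Unpooled SE of the difference: √(141.44107041 + 139.24) = 16.7535.
Margin of error = t* · SE = 1.654 × 16.7535 = 27.7103.
x̄₁ − x̄₂ = 700.4 − 699.5 = 0.9000.
CI: 0.9000 ± 27.7103 = (-26.81, 28.61).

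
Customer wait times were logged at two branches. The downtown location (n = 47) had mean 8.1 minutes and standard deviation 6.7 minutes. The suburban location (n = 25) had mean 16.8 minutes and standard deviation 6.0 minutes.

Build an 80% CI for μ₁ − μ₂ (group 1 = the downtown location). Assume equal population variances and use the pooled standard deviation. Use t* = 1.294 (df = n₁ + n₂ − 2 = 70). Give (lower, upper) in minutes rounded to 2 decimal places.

s_p = √[((n₁−1)s₁² + (n₂−1)s₂²)/(n₁+n₂−2)] = √[(46·6.7² + 24·6.0²)/70] = 6.4685.
SE = 6.4685·√(1/47 + 1/25) = 1.6012.
With t* = 1.294, margin = 1.294 × 1.6012 = 2.0720.
x̄₁ − x̄₂ = 8.1 − 16.8 = -8.7000; interval -8.7000 ± 2.0720 = (-10.77, -6.63).

(-10.77, -6.63)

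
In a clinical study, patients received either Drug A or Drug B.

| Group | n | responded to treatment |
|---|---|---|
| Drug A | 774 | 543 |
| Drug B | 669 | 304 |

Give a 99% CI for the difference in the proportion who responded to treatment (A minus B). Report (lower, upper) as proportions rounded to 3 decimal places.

(0.182, 0.312)

Sample proportions: 543/774 = 0.7016, 304/669 = 0.4544.
Each SE is √(p̂(1−p̂)/n): √(0.7016·0.2984/774) = 0.01645 and √(0.4544·0.5456/669) = 0.01925.
SE(p̂₁ − p̂₂) = √(SE₁² + SE₂²) = √(0.0002706025 + 0.0003705625) = 0.02532, since the two samples are independent.
At 99% confidence z* = 2.576; margin = 2.576 × 0.02532 = 0.06522.
The difference is 0.7016 − 0.4544 = 0.2472, so the interval is 0.2472 ± 0.06522 = (0.182, 0.312).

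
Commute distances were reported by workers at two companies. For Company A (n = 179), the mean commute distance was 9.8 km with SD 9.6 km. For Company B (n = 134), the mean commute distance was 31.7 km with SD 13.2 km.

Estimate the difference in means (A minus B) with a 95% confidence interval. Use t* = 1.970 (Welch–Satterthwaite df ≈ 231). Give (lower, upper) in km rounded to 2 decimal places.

(-24.55, -19.25)

SE₁ = s₁/√n₁ = 9.6/√179 = 0.7175; SE₂ = 13.2/√134 = 1.1403.
Independent samples, unequal variances: SE_diff = √(SE₁² + SE₂²) = √(0.51480625 + 1.30028409) = 1.3473.
t* = 1.970, so margin of error = 1.970 × 1.3473 = 2.6542.
Difference in means = 9.8 − 31.7 = -21.9000.
-21.9000 ± 2.6542 → (-24.55, -19.25).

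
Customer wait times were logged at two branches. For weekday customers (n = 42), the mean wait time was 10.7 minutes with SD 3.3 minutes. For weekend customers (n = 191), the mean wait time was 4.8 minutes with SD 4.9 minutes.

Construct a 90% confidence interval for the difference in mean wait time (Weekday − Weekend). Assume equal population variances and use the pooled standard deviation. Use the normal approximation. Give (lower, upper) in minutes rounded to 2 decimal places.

(4.59, 7.21)

Pooled variance s_p² = [41·3.3² + 190·4.9²] / (42+191−2) = 21.6813, so s_p = 4.6563.
SE_diff = s_p·√(1/n₁ + 1/n₂) = 4.6563·√(1/42 + 1/191) = 0.7936.
z* = 1.645; margin = 1.645 × 0.7936 = 1.3055.
Difference = 10.7 − 4.8 = 5.9000.
5.9000 ± 1.3055 → (4.59, 7.21).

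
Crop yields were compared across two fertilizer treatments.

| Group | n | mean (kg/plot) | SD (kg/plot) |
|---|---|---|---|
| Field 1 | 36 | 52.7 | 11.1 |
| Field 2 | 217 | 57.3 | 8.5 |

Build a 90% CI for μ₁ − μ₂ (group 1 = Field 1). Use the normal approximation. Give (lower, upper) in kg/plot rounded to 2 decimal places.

Standard errors of each mean: 11.1/√36 = 1.8500 and 8.5/√217 = 0.5770.
SE(x̄₁ − x̄₂) = √(1.8500² + 0.5770²) = 1.9379 for independent samples with unequal variances.
With z* = 1.645, the margin is 1.645 × 1.9379 = 3.1878.
x̄₁ − x̄₂ = 52.7 − 57.3 = -4.6000; the interval is -4.6000 ± 3.1878 = (-7.79, -1.41).

(-7.79, -1.41)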